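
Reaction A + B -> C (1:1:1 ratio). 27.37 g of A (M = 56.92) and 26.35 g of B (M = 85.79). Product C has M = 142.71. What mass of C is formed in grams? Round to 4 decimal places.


Find moles of each reactant; the smaller value is the limiting reagent in a 1:1:1 reaction, so moles_C equals moles of the limiter.
n_A = mass_A / M_A = 27.37 / 56.92 = 0.48085 mol
n_B = mass_B / M_B = 26.35 / 85.79 = 0.307145 mol
Limiting reagent: B (smaller), n_limiting = 0.307145 mol
mass_C = n_limiting * M_C = 0.307145 * 142.71
mass_C = 43.83266295 g, rounded to 4 dp:

43.8327 g


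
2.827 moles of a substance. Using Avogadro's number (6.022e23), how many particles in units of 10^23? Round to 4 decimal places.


N = n * NA, then divide by 1e23 for the requested units.
N / 1e23 = n * 6.022
N / 1e23 = 2.827 * 6.022
N / 1e23 = 17.024194, rounded to 4 dp:

17.0242


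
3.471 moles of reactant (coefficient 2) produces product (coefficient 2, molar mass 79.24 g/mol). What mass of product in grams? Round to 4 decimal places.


Use the coefficient ratio to convert reactant moles to product moles, then multiply by the product's molar mass.
moles_P = moles_R * (coeff_P / coeff_R) = 3.471 * (2/2) = 3.471
mass_P = moles_P * M_P = 3.471 * 79.24
mass_P = 275.04204 g, rounded to 4 dp:

275.0420 g


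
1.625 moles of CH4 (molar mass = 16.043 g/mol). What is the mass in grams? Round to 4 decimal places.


mass = n * M
mass = 1.625 * 16.043
mass = 26.069875 g, rounded to 4 dp:

26.0699 g


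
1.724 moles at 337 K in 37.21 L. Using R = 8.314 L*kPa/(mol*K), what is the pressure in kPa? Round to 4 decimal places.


PV = nRT, solve for P = nRT / V.
nRT = 1.724 * 8.314 * 337 = 4830.3342
P = 4830.3342 / 37.21
P = 129.81279764 kPa, rounded to 4 dp:

129.8128 kPa


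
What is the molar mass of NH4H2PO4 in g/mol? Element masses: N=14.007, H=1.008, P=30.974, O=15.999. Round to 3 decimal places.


M = sum(count * atomic_mass) over atoms.
M = 1*14.007 + 6*1.008 + 1*30.974 + 4*15.999
M = 14.007 + 6.048 + 30.974 + 63.996
M = 115.025 g/mol, rounded to 3 dp:

115.025 g/mol


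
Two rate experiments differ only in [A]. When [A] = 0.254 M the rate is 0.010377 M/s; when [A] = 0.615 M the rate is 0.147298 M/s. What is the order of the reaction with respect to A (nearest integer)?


Rate is proportional to [A]^n, so rate2/rate1 = ([A]2/[A]1)^n. Take logs to solve for n.
rate2/rate1 = 0.147298 / 0.010377 = 14.1947
[A]2/[A]1 = 0.615 / 0.254 = 2.4213
n = ln(14.1947) / ln(2.4213) = 3.0
Nearest integer order:

3


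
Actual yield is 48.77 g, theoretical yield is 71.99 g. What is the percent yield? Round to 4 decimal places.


% yield = 100 * actual / theoretical
% yield = 100 * 48.77 / 71.99
% yield = 67.74552021 %, rounded to 4 dp:

67.7455 %


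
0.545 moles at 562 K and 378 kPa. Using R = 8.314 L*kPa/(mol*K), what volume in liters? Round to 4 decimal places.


PV = nRT, solve for V = nRT / P.
nRT = 0.545 * 8.314 * 562 = 2546.4951
V = 2546.4951 / 378
V = 6.73675952 L, rounded to 4 dp:

6.7368 L


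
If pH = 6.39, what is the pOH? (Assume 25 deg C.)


At 25 deg C, pH + pOH = 14.
pOH = 14 - pH = 14 - 6.39
pOH = 7.61:

7.61


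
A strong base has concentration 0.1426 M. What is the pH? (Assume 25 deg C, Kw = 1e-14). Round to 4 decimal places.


A strong base dissociates completely, so [OH-] equals the given concentration.
pOH = -log10([OH-]) = -log10(0.1426) = 0.84588
pH = 14 - pOH = 14 - 0.84588
pH = 13.15412, rounded to 4 dp:

13.1541


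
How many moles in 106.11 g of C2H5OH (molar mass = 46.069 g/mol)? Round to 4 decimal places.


n = mass / M
n = 106.11 / 46.069
n = 2.3032842 mol, rounded to 4 dp:

2.3033 mol


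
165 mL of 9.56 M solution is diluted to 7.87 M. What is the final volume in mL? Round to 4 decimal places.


Dilution: M1*V1 = M2*V2, solve for V2.
V2 = M1*V1 / M2
V2 = 9.56 * 165 / 7.87
V2 = 1577.4 / 7.87
V2 = 200.43202033 mL, rounded to 4 dp:

200.4320 mL


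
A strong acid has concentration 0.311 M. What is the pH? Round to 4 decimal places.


A strong acid dissociates completely, so [H+] equals the given concentration.
pH = -log10([H+]) = -log10(0.311)
pH = 0.50723961, rounded to 4 dp:

0.5072


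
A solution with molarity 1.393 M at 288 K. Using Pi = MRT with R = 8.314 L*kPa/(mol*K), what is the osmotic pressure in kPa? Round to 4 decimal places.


Osmotic pressure (van't Hoff): Pi = M*R*T.
RT = 8.314 * 288 = 2394.432
Pi = 1.393 * 2394.432
Pi = 3335.443776 kPa, rounded to 4 dp:

3335.4438 kPa


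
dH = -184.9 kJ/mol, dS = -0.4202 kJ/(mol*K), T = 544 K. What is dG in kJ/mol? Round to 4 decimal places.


Gibbs: dG = dH - T*dS (consistent units, dS already in kJ/(mol*K)).
T*dS = 544 * -0.4202 = -228.5888
dG = -184.9 - (-228.5888)
dG = 43.6888 kJ/mol, rounded to 4 dp:

43.6888 kJ/mol


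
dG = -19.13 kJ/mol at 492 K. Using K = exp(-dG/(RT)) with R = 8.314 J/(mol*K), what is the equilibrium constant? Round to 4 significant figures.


dG is in kJ/mol; multiply by 1000 to match R in J/(mol*K).
RT = 8.314 * 492 = 4090.488 J/mol
exponent = -dG*1000 / (RT) = -(-19.13*1000) / 4090.488 = 4.67670361
K = exp(4.67670361)
K = 107.41541, rounded to 4 significant figures:

107.4


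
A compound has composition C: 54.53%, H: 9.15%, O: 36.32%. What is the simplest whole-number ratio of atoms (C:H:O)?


Assume 100 g of compound, divide each mass% by atomic mass to get moles, then normalize by the smallest to get a raw atom ratio.
Moles per 100 g: C: 54.53/12.011 = 4.54, H: 9.15/1.008 = 9.0774, O: 36.32/15.999 = 2.2701
Raw ratio (divide by min = 2.2701): C: 2.0, H: 3.999, O: 1.0
Multiply by 1 to clear fractions: C: 2.0 ~= 2, H: 3.999 ~= 4, O: 1.0 ~= 1
Reduce by GCD to get the simplest whole-number ratio:

2:4:1


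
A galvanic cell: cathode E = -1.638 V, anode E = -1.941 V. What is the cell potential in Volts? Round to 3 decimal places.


Standard cell potential: E_cell = E_cathode - E_anode.
E_cell = -1.638 - (-1.941)
E_cell = 0.303 V, rounded to 3 dp:

0.303 V


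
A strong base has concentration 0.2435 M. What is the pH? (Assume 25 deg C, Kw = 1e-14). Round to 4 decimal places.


A strong base dissociates completely, so [OH-] equals the given concentration.
pOH = -log10([OH-]) = -log10(0.2435) = 0.613501
pH = 14 - pOH = 14 - 0.613501
pH = 13.386499, rounded to 4 dp:

13.3865


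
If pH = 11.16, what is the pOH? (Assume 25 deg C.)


At 25 deg C, pH + pOH = 14.
pOH = 14 - pH = 14 - 11.16
pOH = 2.84:

2.84


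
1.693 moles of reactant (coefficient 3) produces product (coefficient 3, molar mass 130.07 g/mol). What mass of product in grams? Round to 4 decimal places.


Use the coefficient ratio to convert reactant moles to product moles, then multiply by the product's molar mass.
moles_P = moles_R * (coeff_P / coeff_R) = 1.693 * (3/3) = 1.693
mass_P = moles_P * M_P = 1.693 * 130.07
mass_P = 220.20851 g, rounded to 4 dp:

220.2085 g


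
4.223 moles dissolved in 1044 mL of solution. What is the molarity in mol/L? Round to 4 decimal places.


Convert volume to liters: V_L = V_mL / 1000.
V_L = 1044 / 1000 = 1.044 L
M = n / V_L = 4.223 / 1.044
M = 4.04501916 mol/L, rounded to 4 dp:

4.0450 mol/L


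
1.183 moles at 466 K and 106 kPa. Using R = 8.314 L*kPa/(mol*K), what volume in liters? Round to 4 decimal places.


PV = nRT, solve for V = nRT / P.
nRT = 1.183 * 8.314 * 466 = 4583.3253
V = 4583.3253 / 106
V = 43.23891792 L, rounded to 4 dp:

43.2389 L


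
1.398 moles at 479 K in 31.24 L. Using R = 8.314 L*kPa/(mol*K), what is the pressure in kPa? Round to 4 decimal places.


PV = nRT, solve for P = nRT / V.
nRT = 1.398 * 8.314 * 479 = 5567.4036
P = 5567.4036 / 31.24
P = 178.21394366 kPa, rounded to 4 dp:

178.2139 kPa


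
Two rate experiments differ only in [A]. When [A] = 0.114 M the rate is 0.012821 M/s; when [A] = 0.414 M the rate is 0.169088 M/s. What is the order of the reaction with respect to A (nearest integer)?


Rate is proportional to [A]^n, so rate2/rate1 = ([A]2/[A]1)^n. Take logs to solve for n.
rate2/rate1 = 0.169088 / 0.012821 = 13.1884
[A]2/[A]1 = 0.414 / 0.114 = 3.6316
n = ln(13.1884) / ln(3.6316) = 2.0
Nearest integer order:

2


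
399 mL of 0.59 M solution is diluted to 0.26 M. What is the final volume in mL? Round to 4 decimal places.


Dilution: M1*V1 = M2*V2, solve for V2.
V2 = M1*V1 / M2
V2 = 0.59 * 399 / 0.26
V2 = 235.41 / 0.26
V2 = 905.42307692 mL, rounded to 4 dp:

905.4231 mL


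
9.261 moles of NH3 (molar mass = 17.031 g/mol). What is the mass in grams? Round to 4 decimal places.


mass = n * M
mass = 9.261 * 17.031
mass = 157.724091 g, rounded to 4 dp:

157.7241 g


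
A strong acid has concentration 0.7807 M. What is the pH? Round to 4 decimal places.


A strong acid dissociates completely, so [H+] equals the given concentration.
pH = -log10([H+]) = -log10(0.7807)
pH = 0.10751582, rounded to 4 dp:

0.1075


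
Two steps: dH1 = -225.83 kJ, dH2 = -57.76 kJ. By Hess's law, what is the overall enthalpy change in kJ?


Hess's law: enthalpy is a state function, so add the step enthalpies.
dH_total = dH1 + dH2 = -225.83 + (-57.76)
dH_total = -283.59 kJ:

-283.59 kJ


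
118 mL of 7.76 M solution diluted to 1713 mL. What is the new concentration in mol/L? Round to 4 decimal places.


Dilution: M1*V1 = M2*V2, solve for M2.
M2 = M1*V1 / V2
M2 = 7.76 * 118 / 1713
M2 = 915.68 / 1713
M2 = 0.53454758 mol/L, rounded to 4 dp:

0.5345 mol/L


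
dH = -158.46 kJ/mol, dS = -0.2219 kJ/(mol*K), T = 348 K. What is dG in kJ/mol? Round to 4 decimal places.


Gibbs: dG = dH - T*dS (consistent units, dS already in kJ/(mol*K)).
T*dS = 348 * -0.2219 = -77.2212
dG = -158.46 - (-77.2212)
dG = -81.2388 kJ/mol, rounded to 4 dp:

-81.2388 kJ/mol


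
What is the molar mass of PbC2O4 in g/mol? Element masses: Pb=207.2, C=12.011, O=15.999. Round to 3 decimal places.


M = sum(count * atomic_mass) over atoms.
M = 1*207.2 + 2*12.011 + 4*15.999
M = 207.2 + 24.022 + 63.996
M = 295.218 g/mol, rounded to 3 dp:

295.218 g/mol


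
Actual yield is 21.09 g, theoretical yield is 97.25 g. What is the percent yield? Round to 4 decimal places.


% yield = 100 * actual / theoretical
% yield = 100 * 21.09 / 97.25
% yield = 21.68637532 %, rounded to 4 dp:

21.6864 %


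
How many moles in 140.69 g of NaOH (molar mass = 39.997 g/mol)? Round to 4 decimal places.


n = mass / M
n = 140.69 / 39.997
n = 3.51751381 mol, rounded to 4 dp:

3.5175 mol


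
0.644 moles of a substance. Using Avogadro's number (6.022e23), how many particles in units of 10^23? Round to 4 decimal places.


N = n * NA, then divide by 1e23 for the requested units.
N / 1e23 = n * 6.022
N / 1e23 = 0.644 * 6.022
N / 1e23 = 3.878168, rounded to 4 dp:

3.8782


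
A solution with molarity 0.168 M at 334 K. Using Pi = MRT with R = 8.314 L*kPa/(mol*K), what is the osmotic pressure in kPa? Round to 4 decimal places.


Osmotic pressure (van't Hoff): Pi = M*R*T.
RT = 8.314 * 334 = 2776.876
Pi = 0.168 * 2776.876
Pi = 466.515168 kPa, rounded to 4 dp:

466.5152 kPa


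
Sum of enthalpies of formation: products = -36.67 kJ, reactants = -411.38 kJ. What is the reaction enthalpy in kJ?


dH_rxn = sum(dH_f products) - sum(dH_f reactants)
dH_rxn = -36.67 - (-411.38)
dH_rxn = 374.71 kJ:

374.71 kJ


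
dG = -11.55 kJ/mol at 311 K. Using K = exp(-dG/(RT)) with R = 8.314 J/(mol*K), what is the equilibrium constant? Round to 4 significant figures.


dG is in kJ/mol; multiply by 1000 to match R in J/(mol*K).
RT = 8.314 * 311 = 2585.654 J/mol
exponent = -dG*1000 / (RT) = -(-11.55*1000) / 2585.654 = 4.46695498
K = exp(4.46695498)
K = 87.091125, rounded to 4 significant figures:

87.09


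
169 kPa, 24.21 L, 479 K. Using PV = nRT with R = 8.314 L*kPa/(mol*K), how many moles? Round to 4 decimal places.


PV = nRT, solve for n = PV / (RT).
PV = 169 * 24.21 = 4091.49
RT = 8.314 * 479 = 3982.406
n = 4091.49 / 3982.406
n = 1.02739148 mol, rounded to 4 dp:

1.0274 mol


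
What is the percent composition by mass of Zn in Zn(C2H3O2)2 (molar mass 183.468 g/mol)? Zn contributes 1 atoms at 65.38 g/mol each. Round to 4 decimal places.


pct = 100 * (n_elem * M_elem) / M_total
mass_contribution = 1 * 65.38 = 65.38 g/mol
pct = 100 * 65.38 / 183.468
pct = 35.63564218 %, rounded to 4 dp:

35.6356 %


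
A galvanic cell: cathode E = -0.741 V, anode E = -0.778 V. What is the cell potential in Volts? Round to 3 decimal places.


Standard cell potential: E_cell = E_cathode - E_anode.
E_cell = -0.741 - (-0.778)
E_cell = 0.037 V, rounded to 3 dp:

0.037 V


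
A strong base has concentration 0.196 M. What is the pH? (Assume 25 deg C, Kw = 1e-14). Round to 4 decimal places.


A strong base dissociates completely, so [OH-] equals the given concentration.
pOH = -log10([OH-]) = -log10(0.196) = 0.707744
pH = 14 - pOH = 14 - 0.707744
pH = 13.292256, rounded to 4 dp:

13.2923


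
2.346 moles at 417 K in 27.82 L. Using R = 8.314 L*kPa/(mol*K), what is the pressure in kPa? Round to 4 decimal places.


PV = nRT, solve for P = nRT / V.
nRT = 2.346 * 8.314 * 417 = 8133.4365
P = 8133.4365 / 27.82
P = 292.35932782 kPa, rounded to 4 dp:

292.3593 kPa


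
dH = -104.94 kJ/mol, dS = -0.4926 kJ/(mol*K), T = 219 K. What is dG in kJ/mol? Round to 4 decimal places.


Gibbs: dG = dH - T*dS (consistent units, dS already in kJ/(mol*K)).
T*dS = 219 * -0.4926 = -107.8794
dG = -104.94 - (-107.8794)
dG = 2.9394 kJ/mol, rounded to 4 dp:

2.9394 kJ/mol


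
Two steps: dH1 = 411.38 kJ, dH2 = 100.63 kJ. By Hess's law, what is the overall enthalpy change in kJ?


Hess's law: enthalpy is a state function, so add the step enthalpies.
dH_total = dH1 + dH2 = 411.38 + (100.63)
dH_total = 512.01 kJ:

512.01 kJ


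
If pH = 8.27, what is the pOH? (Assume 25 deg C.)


At 25 deg C, pH + pOH = 14.
pOH = 14 - pH = 14 - 8.27
pOH = 5.73:

5.73


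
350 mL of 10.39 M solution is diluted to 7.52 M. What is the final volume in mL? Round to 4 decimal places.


Dilution: M1*V1 = M2*V2, solve for V2.
V2 = M1*V1 / M2
V2 = 10.39 * 350 / 7.52
V2 = 3636.5 / 7.52
V2 = 483.57712766 mL, rounded to 4 dp:

483.5771 mL


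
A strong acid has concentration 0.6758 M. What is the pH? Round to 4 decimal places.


A strong acid dissociates completely, so [H+] equals the given concentration.
pH = -log10([H+]) = -log10(0.6758)
pH = 0.17018181, rounded to 4 dp:

0.1702


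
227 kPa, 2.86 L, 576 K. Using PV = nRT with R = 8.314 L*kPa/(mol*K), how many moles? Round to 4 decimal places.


PV = nRT, solve for n = PV / (RT).
PV = 227 * 2.86 = 649.22
RT = 8.314 * 576 = 4788.864
n = 649.22 / 4788.864
n = 0.13556869 mol, rounded to 4 dp:

0.1356 mol


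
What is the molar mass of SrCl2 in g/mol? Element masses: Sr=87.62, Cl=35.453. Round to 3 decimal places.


M = sum(count * atomic_mass) over atoms.
M = 1*87.62 + 2*35.453
M = 87.62 + 70.906
M = 158.526 g/mol, rounded to 3 dp:

158.526 g/mol


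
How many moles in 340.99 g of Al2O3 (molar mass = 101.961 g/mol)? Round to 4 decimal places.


n = mass / M
n = 340.99 / 101.961
n = 3.34431793 mol, rounded to 4 dp:

3.3443 mol


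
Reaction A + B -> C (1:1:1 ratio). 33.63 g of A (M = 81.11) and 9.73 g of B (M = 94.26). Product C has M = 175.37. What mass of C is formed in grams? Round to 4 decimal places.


Find moles of each reactant; the smaller value is the limiting reagent in a 1:1:1 reaction, so moles_C equals moles of the limiter.
n_A = mass_A / M_A = 33.63 / 81.11 = 0.414622 mol
n_B = mass_B / M_B = 9.73 / 94.26 = 0.103225 mol
Limiting reagent: B (smaller), n_limiting = 0.103225 mol
mass_C = n_limiting * M_C = 0.103225 * 175.37
mass_C = 18.10256825 g, rounded to 4 dp:

18.1026 g


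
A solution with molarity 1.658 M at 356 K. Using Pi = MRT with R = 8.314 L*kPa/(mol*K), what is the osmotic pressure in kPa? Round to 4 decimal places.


Osmotic pressure (van't Hoff): Pi = M*R*T.
RT = 8.314 * 356 = 2959.784
Pi = 1.658 * 2959.784
Pi = 4907.321872 kPa, rounded to 4 dp:

4907.3219 kPa


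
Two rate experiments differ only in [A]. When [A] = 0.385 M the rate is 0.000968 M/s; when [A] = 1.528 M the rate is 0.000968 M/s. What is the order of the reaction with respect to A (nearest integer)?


Rate is proportional to [A]^n, so rate2/rate1 = ([A]2/[A]1)^n. Take logs to solve for n.
rate2/rate1 = 0.000968 / 0.000968 = 1.0
[A]2/[A]1 = 1.528 / 0.385 = 3.9688
n = ln(1.0) / ln(3.9688) = 0.0
Nearest integer order:

0


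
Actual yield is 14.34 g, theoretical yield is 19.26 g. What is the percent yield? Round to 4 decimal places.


% yield = 100 * actual / theoretical
% yield = 100 * 14.34 / 19.26
% yield = 74.45482866 %, rounded to 4 dp:

74.4548 %


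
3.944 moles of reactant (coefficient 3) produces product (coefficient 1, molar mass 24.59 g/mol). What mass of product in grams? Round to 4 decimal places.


Use the coefficient ratio to convert reactant moles to product moles, then multiply by the product's molar mass.
moles_P = moles_R * (coeff_P / coeff_R) = 3.944 * (1/3) = 1.314667
mass_P = moles_P * M_P = 1.314667 * 24.59
mass_P = 32.32766153 g, rounded to 4 dp:

32.3277 g


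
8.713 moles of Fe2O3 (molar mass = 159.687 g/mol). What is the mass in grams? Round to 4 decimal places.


mass = n * M
mass = 8.713 * 159.687
mass = 1391.352831 g, rounded to 4 dp:

1391.3528 g


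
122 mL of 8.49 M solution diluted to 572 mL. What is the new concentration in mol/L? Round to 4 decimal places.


Dilution: M1*V1 = M2*V2, solve for M2.
M2 = M1*V1 / V2
M2 = 8.49 * 122 / 572
M2 = 1035.78 / 572
M2 = 1.8108042 mol/L, rounded to 4 dp:

1.8108 mol/L


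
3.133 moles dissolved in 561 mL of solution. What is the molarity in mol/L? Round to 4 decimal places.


Convert volume to liters: V_L = V_mL / 1000.
V_L = 561 / 1000 = 0.561 L
M = n / V_L = 3.133 / 0.561
M = 5.58467023 mol/L, rounded to 4 dp:

5.5847 mol/L


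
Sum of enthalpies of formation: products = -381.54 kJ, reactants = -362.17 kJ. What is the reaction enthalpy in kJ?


dH_rxn = sum(dH_f products) - sum(dH_f reactants)
dH_rxn = -381.54 - (-362.17)
dH_rxn = -19.37 kJ:

-19.37 kJ


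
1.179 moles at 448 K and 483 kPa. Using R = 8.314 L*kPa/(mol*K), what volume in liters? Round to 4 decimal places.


PV = nRT, solve for V = nRT / P.
nRT = 1.179 * 8.314 * 448 = 4391.3883
V = 4391.3883 / 483
V = 9.09190124 L, rounded to 4 dp:

9.0919 L


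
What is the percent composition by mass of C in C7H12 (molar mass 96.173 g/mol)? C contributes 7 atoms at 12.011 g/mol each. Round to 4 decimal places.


pct = 100 * (n_elem * M_elem) / M_total
mass_contribution = 7 * 12.011 = 84.077 g/mol
pct = 100 * 84.077 / 96.173
pct = 87.42266541 %, rounded to 4 dp:

87.4227 %


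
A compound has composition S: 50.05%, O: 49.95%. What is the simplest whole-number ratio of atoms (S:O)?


Assume 100 g of compound, divide each mass% by atomic mass to get moles, then normalize by the smallest to get a raw atom ratio.
Moles per 100 g: S: 50.05/32.065 = 1.5609, O: 49.95/15.999 = 3.1221
Raw ratio (divide by min = 1.5609): S: 1.0, O: 2.0
Multiply by 1 to clear fractions: S: 1.0 ~= 1, O: 2.0 ~= 2
Reduce by GCD to get the simplest whole-number ratio:

1:2


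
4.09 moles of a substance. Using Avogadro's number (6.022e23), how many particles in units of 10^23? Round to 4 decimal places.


N = n * NA, then divide by 1e23 for the requested units.
N / 1e23 = n * 6.022
N / 1e23 = 4.09 * 6.022
N / 1e23 = 24.62998, rounded to 4 dp:

24.6300


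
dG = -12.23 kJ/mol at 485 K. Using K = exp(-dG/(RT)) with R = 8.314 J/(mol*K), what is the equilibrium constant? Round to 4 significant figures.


dG is in kJ/mol; multiply by 1000 to match R in J/(mol*K).
RT = 8.314 * 485 = 4032.29 J/mol
exponent = -dG*1000 / (RT) = -(-12.23*1000) / 4032.29 = 3.03301598
K = exp(3.03301598)
K = 20.759749, rounded to 4 significant figures:

20.76


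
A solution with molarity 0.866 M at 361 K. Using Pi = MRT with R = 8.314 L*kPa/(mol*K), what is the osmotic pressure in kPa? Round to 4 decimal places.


Osmotic pressure (van't Hoff): Pi = M*R*T.
RT = 8.314 * 361 = 3001.354
Pi = 0.866 * 3001.354
Pi = 2599.172564 kPa, rounded to 4 dp:

2599.1726 kPa


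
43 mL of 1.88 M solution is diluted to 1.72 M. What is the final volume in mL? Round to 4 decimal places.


Dilution: M1*V1 = M2*V2, solve for V2.
V2 = M1*V1 / M2
V2 = 1.88 * 43 / 1.72
V2 = 80.84 / 1.72
V2 = 47.0 mL, rounded to 4 dp:

47.0000 mL


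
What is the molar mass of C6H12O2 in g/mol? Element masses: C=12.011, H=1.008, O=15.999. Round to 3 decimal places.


M = sum(count * atomic_mass) over atoms.
M = 6*12.011 + 12*1.008 + 2*15.999
M = 72.066 + 12.096 + 31.998
M = 116.16 g/mol, rounded to 3 dp:

116.160 g/mol


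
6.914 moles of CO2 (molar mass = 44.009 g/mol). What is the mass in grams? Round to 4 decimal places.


mass = n * M
mass = 6.914 * 44.009
mass = 304.278226 g, rounded to 4 dp:

304.2782 g


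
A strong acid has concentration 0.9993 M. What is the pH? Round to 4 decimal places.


A strong acid dissociates completely, so [H+] equals the given concentration.
pH = -log10([H+]) = -log10(0.9993)
pH = 0.00030411, rounded to 4 dp:

0.0003


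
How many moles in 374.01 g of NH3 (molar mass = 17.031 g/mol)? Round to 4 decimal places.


n = mass / M
n = 374.01 / 17.031
n = 21.96054254 mol, rounded to 4 dp:

21.9605 mol


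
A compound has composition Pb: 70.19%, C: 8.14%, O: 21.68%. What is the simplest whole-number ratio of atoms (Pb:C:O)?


Assume 100 g of compound, divide each mass% by atomic mass to get moles, then normalize by the smallest to get a raw atom ratio.
Moles per 100 g: Pb: 70.19/207.2 = 0.3388, C: 8.14/12.011 = 0.6777, O: 21.68/15.999 = 1.3551
Raw ratio (divide by min = 0.3388): Pb: 1.0, C: 2.001, O: 4.0
Multiply by 1 to clear fractions: Pb: 1.0 ~= 1, C: 2.001 ~= 2, O: 4.0 ~= 4
Reduce by GCD to get the simplest whole-number ratio:

1:2:4


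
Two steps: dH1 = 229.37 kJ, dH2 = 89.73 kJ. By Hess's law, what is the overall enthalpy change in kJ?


Hess's law: enthalpy is a state function, so add the step enthalpies.
dH_total = dH1 + dH2 = 229.37 + (89.73)
dH_total = 319.1 kJ:

319.10 kJ


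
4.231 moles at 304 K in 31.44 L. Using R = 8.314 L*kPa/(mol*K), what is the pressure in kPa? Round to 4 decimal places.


PV = nRT, solve for P = nRT / V.
nRT = 4.231 * 8.314 * 304 = 10693.6663
P = 10693.6663 / 31.44
P = 340.12933524 kPa, rounded to 4 dp:

340.1293 kPa


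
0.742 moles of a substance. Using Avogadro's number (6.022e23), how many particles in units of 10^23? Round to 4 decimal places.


N = n * NA, then divide by 1e23 for the requested units.
N / 1e23 = n * 6.022
N / 1e23 = 0.742 * 6.022
N / 1e23 = 4.468324, rounded to 4 dp:

4.4683


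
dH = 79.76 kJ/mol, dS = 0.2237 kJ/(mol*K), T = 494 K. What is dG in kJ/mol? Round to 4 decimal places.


Gibbs: dG = dH - T*dS (consistent units, dS already in kJ/(mol*K)).
T*dS = 494 * 0.2237 = 110.5078
dG = 79.76 - (110.5078)
dG = -30.7478 kJ/mol, rounded to 4 dp:

-30.7478 kJ/mol


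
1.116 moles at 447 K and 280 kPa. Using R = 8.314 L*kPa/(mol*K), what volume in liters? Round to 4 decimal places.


PV = nRT, solve for V = nRT / P.
nRT = 1.116 * 8.314 * 447 = 4147.4555
V = 4147.4555 / 280
V = 14.81234107 L, rounded to 4 dp:

14.8123 L


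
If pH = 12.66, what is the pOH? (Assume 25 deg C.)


At 25 deg C, pH + pOH = 14.
pOH = 14 - pH = 14 - 12.66
pOH = 1.34:

1.34


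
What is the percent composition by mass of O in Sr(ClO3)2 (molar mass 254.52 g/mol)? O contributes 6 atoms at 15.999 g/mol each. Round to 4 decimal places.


pct = 100 * (n_elem * M_elem) / M_total
mass_contribution = 6 * 15.999 = 95.994 g/mol
pct = 100 * 95.994 / 254.52
pct = 37.71570014 %, rounded to 4 dp:

37.7157 %


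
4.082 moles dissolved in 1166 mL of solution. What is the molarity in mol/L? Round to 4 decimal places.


Convert volume to liters: V_L = V_mL / 1000.
V_L = 1166 / 1000 = 1.166 L
M = n / V_L = 4.082 / 1.166
M = 3.50085763 mol/L, rounded to 4 dp:

3.5009 mol/L


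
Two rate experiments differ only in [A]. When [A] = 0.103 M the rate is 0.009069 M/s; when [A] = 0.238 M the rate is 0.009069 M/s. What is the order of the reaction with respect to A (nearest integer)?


Rate is proportional to [A]^n, so rate2/rate1 = ([A]2/[A]1)^n. Take logs to solve for n.
rate2/rate1 = 0.009069 / 0.009069 = 1.0
[A]2/[A]1 = 0.238 / 0.103 = 2.3107
n = ln(1.0) / ln(2.3107) = 0.0
Nearest integer order:

0


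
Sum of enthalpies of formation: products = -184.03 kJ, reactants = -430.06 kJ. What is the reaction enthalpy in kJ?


dH_rxn = sum(dH_f products) - sum(dH_f reactants)
dH_rxn = -184.03 - (-430.06)
dH_rxn = 246.03 kJ:

246.03 kJ


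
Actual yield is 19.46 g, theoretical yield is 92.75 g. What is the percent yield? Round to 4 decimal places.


% yield = 100 * actual / theoretical
% yield = 100 * 19.46 / 92.75
% yield = 20.98113208 %, rounded to 4 dp:

20.9811 %


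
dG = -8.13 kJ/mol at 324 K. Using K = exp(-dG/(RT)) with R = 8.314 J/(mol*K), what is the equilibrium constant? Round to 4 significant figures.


dG is in kJ/mol; multiply by 1000 to match R in J/(mol*K).
RT = 8.314 * 324 = 2693.736 J/mol
exponent = -dG*1000 / (RT) = -(-8.13*1000) / 2693.736 = 3.01811313
K = exp(3.01811313)
K = 20.452664, rounded to 4 significant figures:

20.45


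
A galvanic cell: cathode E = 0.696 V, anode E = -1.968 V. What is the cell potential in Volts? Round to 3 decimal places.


Standard cell potential: E_cell = E_cathode - E_anode.
E_cell = 0.696 - (-1.968)
E_cell = 2.664 V, rounded to 3 dp:

2.664 V


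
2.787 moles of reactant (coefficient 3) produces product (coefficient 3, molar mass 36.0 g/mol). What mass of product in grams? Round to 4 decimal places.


Use the coefficient ratio to convert reactant moles to product moles, then multiply by the product's molar mass.
moles_P = moles_R * (coeff_P / coeff_R) = 2.787 * (3/3) = 2.787
mass_P = moles_P * M_P = 2.787 * 36.0
mass_P = 100.332 g, rounded to 4 dp:

100.3320 g


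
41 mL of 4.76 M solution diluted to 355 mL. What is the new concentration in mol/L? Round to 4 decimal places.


Dilution: M1*V1 = M2*V2, solve for M2.
M2 = M1*V1 / V2
M2 = 4.76 * 41 / 355
M2 = 195.16 / 355
M2 = 0.54974648 mol/L, rounded to 4 dp:

0.5497 mol/L


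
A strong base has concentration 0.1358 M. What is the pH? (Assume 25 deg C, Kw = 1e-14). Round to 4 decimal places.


A strong base dissociates completely, so [OH-] equals the given concentration.
pOH = -log10([OH-]) = -log10(0.1358) = 0.8671
pH = 14 - pOH = 14 - 0.8671
pH = 13.1329, rounded to 4 dp:

13.1329


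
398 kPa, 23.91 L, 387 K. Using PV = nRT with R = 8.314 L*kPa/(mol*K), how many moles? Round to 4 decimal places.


PV = nRT, solve for n = PV / (RT).
PV = 398 * 23.91 = 9516.18
RT = 8.314 * 387 = 3217.518
n = 9516.18 / 3217.518
n = 2.95761516 mol, rounded to 4 dp:

2.9576 mol


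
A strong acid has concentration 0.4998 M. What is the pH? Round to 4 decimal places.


A strong acid dissociates completely, so [H+] equals the given concentration.
pH = -log10([H+]) = -log10(0.4998)
pH = 0.30120375, rounded to 4 dp:

0.3012


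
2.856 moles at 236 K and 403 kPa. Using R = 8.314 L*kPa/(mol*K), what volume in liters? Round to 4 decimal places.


PV = nRT, solve for V = nRT / P.
nRT = 2.856 * 8.314 * 236 = 5603.769
V = 5603.769 / 403
V = 13.905134 L, rounded to 4 dp:

13.9051 L


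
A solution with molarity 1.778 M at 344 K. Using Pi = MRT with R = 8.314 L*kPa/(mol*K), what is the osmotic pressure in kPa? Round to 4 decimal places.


Osmotic pressure (van't Hoff): Pi = M*R*T.
RT = 8.314 * 344 = 2860.016
Pi = 1.778 * 2860.016
Pi = 5085.108448 kPa, rounded to 4 dp:

5085.1084 kPa


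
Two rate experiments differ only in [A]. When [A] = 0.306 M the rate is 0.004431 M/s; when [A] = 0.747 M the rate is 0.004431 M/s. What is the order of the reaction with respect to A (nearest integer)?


Rate is proportional to [A]^n, so rate2/rate1 = ([A]2/[A]1)^n. Take logs to solve for n.
rate2/rate1 = 0.004431 / 0.004431 = 1.0
[A]2/[A]1 = 0.747 / 0.306 = 2.4412
n = ln(1.0) / ln(2.4412) = 0.0
Nearest integer order:

0


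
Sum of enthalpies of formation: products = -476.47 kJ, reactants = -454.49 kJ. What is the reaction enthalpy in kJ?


dH_rxn = sum(dH_f products) - sum(dH_f reactants)
dH_rxn = -476.47 - (-454.49)
dH_rxn = -21.98 kJ:

-21.98 kJ


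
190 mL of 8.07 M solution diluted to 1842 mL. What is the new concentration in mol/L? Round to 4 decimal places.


Dilution: M1*V1 = M2*V2, solve for M2.
M2 = M1*V1 / V2
M2 = 8.07 * 190 / 1842
M2 = 1533.3 / 1842
M2 = 0.83241042 mol/L, rounded to 4 dp:

0.8324 mol/L


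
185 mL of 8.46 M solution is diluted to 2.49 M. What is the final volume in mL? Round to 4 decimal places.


Dilution: M1*V1 = M2*V2, solve for V2.
V2 = M1*V1 / M2
V2 = 8.46 * 185 / 2.49
V2 = 1565.1 / 2.49
V2 = 628.55421687 mL, rounded to 4 dp:

628.5542 mL


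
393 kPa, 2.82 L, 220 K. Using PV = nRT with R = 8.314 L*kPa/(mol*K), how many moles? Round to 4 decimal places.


PV = nRT, solve for n = PV / (RT).
PV = 393 * 2.82 = 1108.26
RT = 8.314 * 220 = 1829.08
n = 1108.26 / 1829.08
n = 0.60591117 mol, rounded to 4 dp:

0.6059 mol


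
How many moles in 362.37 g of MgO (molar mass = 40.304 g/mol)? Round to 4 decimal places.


n = mass / M
n = 362.37 / 40.304
n = 8.99091902 mol, rounded to 4 dp:

8.9909 mol


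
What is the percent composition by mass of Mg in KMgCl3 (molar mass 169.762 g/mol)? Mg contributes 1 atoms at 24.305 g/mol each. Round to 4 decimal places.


pct = 100 * (n_elem * M_elem) / M_total
mass_contribution = 1 * 24.305 = 24.305 g/mol
pct = 100 * 24.305 / 169.762
pct = 14.31710277 %, rounded to 4 dp:

14.3171 %


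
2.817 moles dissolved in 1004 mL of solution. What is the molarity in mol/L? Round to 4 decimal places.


Convert volume to liters: V_L = V_mL / 1000.
V_L = 1004 / 1000 = 1.004 L
M = n / V_L = 2.817 / 1.004
M = 2.80577689 mol/L, rounded to 4 dp:

2.8058 mol/L


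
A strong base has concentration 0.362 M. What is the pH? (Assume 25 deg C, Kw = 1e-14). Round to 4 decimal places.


A strong base dissociates completely, so [OH-] equals the given concentration.
pOH = -log10([OH-]) = -log10(0.362) = 0.441291
pH = 14 - pOH = 14 - 0.441291
pH = 13.558709, rounded to 4 dp:

13.5587


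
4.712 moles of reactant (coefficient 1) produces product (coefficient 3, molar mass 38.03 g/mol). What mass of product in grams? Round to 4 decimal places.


Use the coefficient ratio to convert reactant moles to product moles, then multiply by the product's molar mass.
moles_P = moles_R * (coeff_P / coeff_R) = 4.712 * (3/1) = 14.136
mass_P = moles_P * M_P = 14.136 * 38.03
mass_P = 537.59208 g, rounded to 4 dp:

537.5921 g


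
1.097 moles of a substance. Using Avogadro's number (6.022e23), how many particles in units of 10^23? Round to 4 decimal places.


N = n * NA, then divide by 1e23 for the requested units.
N / 1e23 = n * 6.022
N / 1e23 = 1.097 * 6.022
N / 1e23 = 6.606134, rounded to 4 dp:

6.6061


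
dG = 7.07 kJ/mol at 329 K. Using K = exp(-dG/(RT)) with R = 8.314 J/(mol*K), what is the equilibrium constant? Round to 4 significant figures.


dG is in kJ/mol; multiply by 1000 to match R in J/(mol*K).
RT = 8.314 * 329 = 2735.306 J/mol
exponent = -dG*1000 / (RT) = -(7.07*1000) / 2735.306 = -2.58471995
K = exp(-2.58471995)
K = 0.075417197, rounded to 4 significant figures:

0.07542


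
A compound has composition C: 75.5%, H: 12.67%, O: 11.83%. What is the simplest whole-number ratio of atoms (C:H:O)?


Assume 100 g of compound, divide each mass% by atomic mass to get moles, then normalize by the smallest to get a raw atom ratio.
Moles per 100 g: C: 75.5/12.011 = 6.2859, H: 12.67/1.008 = 12.5694, O: 11.83/15.999 = 0.7394
Raw ratio (divide by min = 0.7394): C: 8.501, H: 16.999, O: 1.0
Multiply by 2 to clear fractions: C: 17.002 ~= 17, H: 33.998 ~= 34, O: 2.0 ~= 2
Reduce by GCD to get the simplest whole-number ratio:

17:34:2


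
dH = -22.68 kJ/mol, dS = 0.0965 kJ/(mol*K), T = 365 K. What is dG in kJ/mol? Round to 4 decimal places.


Gibbs: dG = dH - T*dS (consistent units, dS already in kJ/(mol*K)).
T*dS = 365 * 0.0965 = 35.2225
dG = -22.68 - (35.2225)
dG = -57.9025 kJ/mol, rounded to 4 dp:

-57.9025 kJ/mol


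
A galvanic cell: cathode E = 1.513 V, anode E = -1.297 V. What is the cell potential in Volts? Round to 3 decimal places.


Standard cell potential: E_cell = E_cathode - E_anode.
E_cell = 1.513 - (-1.297)
E_cell = 2.81 V, rounded to 3 dp:

2.810 V


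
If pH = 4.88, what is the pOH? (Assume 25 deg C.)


At 25 deg C, pH + pOH = 14.
pOH = 14 - pH = 14 - 4.88
pOH = 9.12:

9.12


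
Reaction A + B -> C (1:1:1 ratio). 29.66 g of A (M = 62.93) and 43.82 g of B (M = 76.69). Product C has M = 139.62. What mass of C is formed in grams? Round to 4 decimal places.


Find moles of each reactant; the smaller value is the limiting reagent in a 1:1:1 reaction, so moles_C equals moles of the limiter.
n_A = mass_A / M_A = 29.66 / 62.93 = 0.471317 mol
n_B = mass_B / M_B = 43.82 / 76.69 = 0.571391 mol
Limiting reagent: A (smaller), n_limiting = 0.471317 mol
mass_C = n_limiting * M_C = 0.471317 * 139.62
mass_C = 65.80527954 g, rounded to 4 dp:

65.8053 g


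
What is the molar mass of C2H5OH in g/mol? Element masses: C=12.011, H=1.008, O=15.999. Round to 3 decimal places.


M = sum(count * atomic_mass) over atoms.
M = 2*12.011 + 6*1.008 + 1*15.999
M = 24.022 + 6.048 + 15.999
M = 46.069 g/mol, rounded to 3 dp:

46.069 g/mol


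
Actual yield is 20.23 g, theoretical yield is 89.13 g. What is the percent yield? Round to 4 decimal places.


% yield = 100 * actual / theoretical
% yield = 100 * 20.23 / 89.13
% yield = 22.69718389 %, rounded to 4 dp:

22.6972 %


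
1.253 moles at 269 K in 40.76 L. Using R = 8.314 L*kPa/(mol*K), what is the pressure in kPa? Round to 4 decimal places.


PV = nRT, solve for P = nRT / V.
nRT = 1.253 * 8.314 * 269 = 2802.2919
P = 2802.2919 / 40.76
P = 68.75102797 kPa, rounded to 4 dp:

68.7510 kPa


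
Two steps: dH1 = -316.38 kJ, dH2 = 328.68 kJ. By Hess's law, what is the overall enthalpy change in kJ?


Hess's law: enthalpy is a state function, so add the step enthalpies.
dH_total = dH1 + dH2 = -316.38 + (328.68)
dH_total = 12.3 kJ:

12.30 kJ


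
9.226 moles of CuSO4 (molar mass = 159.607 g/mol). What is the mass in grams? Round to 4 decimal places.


mass = n * M
mass = 9.226 * 159.607
mass = 1472.534182 g, rounded to 4 dp:

1472.5342 g


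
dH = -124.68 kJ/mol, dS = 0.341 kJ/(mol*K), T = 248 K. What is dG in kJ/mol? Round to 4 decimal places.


Gibbs: dG = dH - T*dS (consistent units, dS already in kJ/(mol*K)).
T*dS = 248 * 0.341 = 84.568
dG = -124.68 - (84.568)
dG = -209.248 kJ/mol, rounded to 4 dp:

-209.2480 kJ/mol


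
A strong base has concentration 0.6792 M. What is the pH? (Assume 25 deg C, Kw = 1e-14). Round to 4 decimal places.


A strong base dissociates completely, so [OH-] equals the given concentration.
pOH = -log10([OH-]) = -log10(0.6792) = 0.168002
pH = 14 - pOH = 14 - 0.168002
pH = 13.831998, rounded to 4 dp:

13.8320


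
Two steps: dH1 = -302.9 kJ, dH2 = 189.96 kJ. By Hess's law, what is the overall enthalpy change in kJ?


Hess's law: enthalpy is a state function, so add the step enthalpies.
dH_total = dH1 + dH2 = -302.9 + (189.96)
dH_total = -112.94 kJ:

-112.94 kJ


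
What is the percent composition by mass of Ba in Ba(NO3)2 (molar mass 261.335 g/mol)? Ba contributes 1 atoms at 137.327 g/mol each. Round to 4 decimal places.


pct = 100 * (n_elem * M_elem) / M_total
mass_contribution = 1 * 137.327 = 137.327 g/mol
pct = 100 * 137.327 / 261.335
pct = 52.54826181 %, rounded to 4 dp:

52.5483 %


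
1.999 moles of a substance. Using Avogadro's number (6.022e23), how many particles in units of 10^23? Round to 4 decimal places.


N = n * NA, then divide by 1e23 for the requested units.
N / 1e23 = n * 6.022
N / 1e23 = 1.999 * 6.022
N / 1e23 = 12.037978, rounded to 4 dp:

12.0380


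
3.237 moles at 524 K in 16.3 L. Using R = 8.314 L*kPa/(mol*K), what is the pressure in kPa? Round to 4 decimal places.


PV = nRT, solve for P = nRT / V.
nRT = 3.237 * 8.314 * 524 = 14102.107
P = 14102.107 / 16.3
P = 865.15993865 kPa, rounded to 4 dp:

865.1599 kPa


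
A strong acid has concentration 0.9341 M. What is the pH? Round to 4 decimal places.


A strong acid dissociates completely, so [H+] equals the given concentration.
pH = -log10([H+]) = -log10(0.9341)
pH = 0.02960663, rounded to 4 dp:

0.0296


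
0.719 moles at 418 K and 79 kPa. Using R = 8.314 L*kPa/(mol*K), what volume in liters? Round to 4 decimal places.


PV = nRT, solve for V = nRT / P.
nRT = 0.719 * 8.314 * 418 = 2498.7062
V = 2498.7062 / 79
V = 31.62919241 L, rounded to 4 dp:

31.6292 L


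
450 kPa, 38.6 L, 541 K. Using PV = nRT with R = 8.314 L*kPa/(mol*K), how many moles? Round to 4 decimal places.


PV = nRT, solve for n = PV / (RT).
PV = 450 * 38.6 = 17370.0
RT = 8.314 * 541 = 4497.874
n = 17370.0 / 4497.874
n = 3.8618245 mol, rounded to 4 dp:

3.8618 mol


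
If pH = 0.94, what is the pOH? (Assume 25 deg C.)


At 25 deg C, pH + pOH = 14.
pOH = 14 - pH = 14 - 0.94
pOH = 13.06:

13.06


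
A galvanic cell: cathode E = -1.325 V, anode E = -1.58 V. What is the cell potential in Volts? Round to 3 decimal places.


Standard cell potential: E_cell = E_cathode - E_anode.
E_cell = -1.325 - (-1.58)
E_cell = 0.255 V, rounded to 3 dp:

0.255 V


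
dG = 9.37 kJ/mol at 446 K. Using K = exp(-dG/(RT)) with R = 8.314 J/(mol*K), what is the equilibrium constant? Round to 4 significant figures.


dG is in kJ/mol; multiply by 1000 to match R in J/(mol*K).
RT = 8.314 * 446 = 3708.044 J/mol
exponent = -dG*1000 / (RT) = -(9.37*1000) / 3708.044 = -2.52693873
K = exp(-2.52693873)
K = 0.079903252, rounded to 4 significant figures:

0.07990


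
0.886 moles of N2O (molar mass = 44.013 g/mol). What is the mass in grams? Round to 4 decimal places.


mass = n * M
mass = 0.886 * 44.013
mass = 38.995518 g, rounded to 4 dp:

38.9955 g


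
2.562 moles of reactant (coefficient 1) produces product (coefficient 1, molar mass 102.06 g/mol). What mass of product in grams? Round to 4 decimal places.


Use the coefficient ratio to convert reactant moles to product moles, then multiply by the product's molar mass.
moles_P = moles_R * (coeff_P / coeff_R) = 2.562 * (1/1) = 2.562
mass_P = moles_P * M_P = 2.562 * 102.06
mass_P = 261.47772 g, rounded to 4 dp:

261.4777 g


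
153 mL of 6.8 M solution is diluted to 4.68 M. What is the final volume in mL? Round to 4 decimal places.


Dilution: M1*V1 = M2*V2, solve for V2.
V2 = M1*V1 / M2
V2 = 6.8 * 153 / 4.68
V2 = 1040.4 / 4.68
V2 = 222.30769231 mL, rounded to 4 dp:

222.3077 mL


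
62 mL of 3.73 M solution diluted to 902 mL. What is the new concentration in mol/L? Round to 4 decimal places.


Dilution: M1*V1 = M2*V2, solve for M2.
M2 = M1*V1 / V2
M2 = 3.73 * 62 / 902
M2 = 231.26 / 902
M2 = 0.25638581 mol/L, rounded to 4 dp:

0.2564 mol/L


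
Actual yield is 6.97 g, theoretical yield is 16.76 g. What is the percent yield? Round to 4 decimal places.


% yield = 100 * actual / theoretical
% yield = 100 * 6.97 / 16.76
% yield = 41.58711217 %, rounded to 4 dp:

41.5871 %


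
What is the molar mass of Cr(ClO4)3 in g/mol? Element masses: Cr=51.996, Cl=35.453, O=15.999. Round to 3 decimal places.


M = sum(count * atomic_mass) over atoms.
M = 1*51.996 + 3*35.453 + 12*15.999
M = 51.996 + 106.359 + 191.988
M = 350.343 g/mol, rounded to 3 dp:

350.343 g/mol


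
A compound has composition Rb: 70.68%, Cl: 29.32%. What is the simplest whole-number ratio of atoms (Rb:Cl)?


Assume 100 g of compound, divide each mass% by atomic mass to get moles, then normalize by the smallest to get a raw atom ratio.
Moles per 100 g: Rb: 70.68/85.468 = 0.827, Cl: 29.32/35.453 = 0.827
Raw ratio (divide by min = 0.827): Rb: 1.0, Cl: 1.0
Multiply by 1 to clear fractions: Rb: 1.0 ~= 1, Cl: 1.0 ~= 1
Reduce by GCD to get the simplest whole-number ratio:

1:1
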